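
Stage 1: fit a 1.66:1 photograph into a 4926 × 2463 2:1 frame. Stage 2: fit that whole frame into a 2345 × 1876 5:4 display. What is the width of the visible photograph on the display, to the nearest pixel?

1946 px

Inside the 4926×2463 canvas the photograph is height-limited at 4088.58 × 2463.00.
Second fit — the 2:1 canvas into 2345×1876 spans the width: 2345.00 × 1172.50 (×0.4760 from 4926×2463).
So the photograph's width is 4088.58 × 0.4760 ≈ 1946.35.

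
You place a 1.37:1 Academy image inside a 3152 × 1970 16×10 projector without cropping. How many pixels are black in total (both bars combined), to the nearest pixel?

892607 pixels

1.37:1 Academy (1.370) < 16×10 (1.600), so the image fills the height.
Content width = 1970 × 1.370 ≈ 2698.9000 px.
Black = 3152 − 2698.9000 = 453.1000 px.
That's 453.1000 × 1970 ≈ 892607 black pixels.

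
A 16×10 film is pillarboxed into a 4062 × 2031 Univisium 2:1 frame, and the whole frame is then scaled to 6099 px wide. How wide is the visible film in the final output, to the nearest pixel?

Fitted into 4062×2031, the film spans the height; its width is 2031 × 16/10 ≈ 3249.60 px.
Scaling 4062 → 6099 is ×1.5015, so the width becomes 3249.60 × 1.5015 ≈ 4879.20 px.

4879 px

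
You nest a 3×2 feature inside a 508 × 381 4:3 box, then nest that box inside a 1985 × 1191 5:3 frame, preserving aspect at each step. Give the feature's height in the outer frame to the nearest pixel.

1059 px

First fit — 3×2 into 508×381 spans the width: 508.00 × 338.67.
Second fit — the 4:3 canvas into 1985×1191 spans the height: 1588.00 × 1191.00 (×3.1260 from 508×381).
The feature scales with it: height 338.67 × 3.1260 ≈ 1058.67.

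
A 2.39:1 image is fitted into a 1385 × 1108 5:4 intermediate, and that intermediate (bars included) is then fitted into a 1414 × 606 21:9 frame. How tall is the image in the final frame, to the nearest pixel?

317 px

2.39:1 in 1385×1108: fills the width, so the image is 1385.00 × 579.50.
The 5:4 canvas is height-limited in 1414×606, giving 757.50 × 606.00; scale factor 0.5469.
Applying the same ×0.5469: 579.50 → 316.95.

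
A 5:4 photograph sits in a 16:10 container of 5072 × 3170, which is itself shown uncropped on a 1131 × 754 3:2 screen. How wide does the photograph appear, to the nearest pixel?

884 px

5:4 in 5072×3170: fills the height, so the photograph is 3962.50 × 3170.00.
16:10 in 1131×754: fills the width, so the intermediate becomes 1131.00 × 706.88 — a scale of ×0.2230.
So the photograph's width is 3962.50 × 0.2230 ≈ 883.59.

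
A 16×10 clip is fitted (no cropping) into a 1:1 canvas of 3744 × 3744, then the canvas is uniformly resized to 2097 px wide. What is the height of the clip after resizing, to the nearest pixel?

1311 px

Fitted into 3744×3744, the clip spans the width; its height is 3744 × 10/16 ≈ 2340.00 px.
The frame scales by 2097/3744 = 0.5601; 2340.00 × 0.5601 ≈ 1310.62 px.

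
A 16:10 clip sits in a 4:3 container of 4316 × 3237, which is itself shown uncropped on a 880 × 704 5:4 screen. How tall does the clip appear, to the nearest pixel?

Inside the 4316×3237 canvas the clip is width-limited at 4316.00 × 2697.50.
Second fit — the 4:3 canvas into 880×704 spans the width: 880.00 × 660.00 (×0.2039 from 4316×3237).
The clip scales with it: height 2697.50 × 0.2039 ≈ 550.00.

550 px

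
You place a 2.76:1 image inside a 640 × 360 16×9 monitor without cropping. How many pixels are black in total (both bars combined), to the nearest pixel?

Since 2.760 > 1.778, the image is width-limited.
Content height = 640 / 2.760 ≈ 231.8841 px.
Black = 360 − 231.8841 = 128.1159 px.
Across the 640-px span: 128.1159 × 640 ≈ 81994 px.

81994 pixels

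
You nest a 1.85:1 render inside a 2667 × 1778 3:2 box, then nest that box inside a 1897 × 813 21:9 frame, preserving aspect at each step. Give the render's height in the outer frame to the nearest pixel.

659 px

1.85:1 in 2667×1778: fills the width, so the render is 2667.00 × 1441.62.
Second fit — the 3:2 canvas into 1897×813 spans the height: 1219.50 × 813.00 (×0.4573 from 2667×1778).
So the render's height is 1441.62 × 0.4573 ≈ 659.19.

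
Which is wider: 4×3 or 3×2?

3×2

4×3 = 1.333 and 3×2 = 1.5; 1.5 > 1.333.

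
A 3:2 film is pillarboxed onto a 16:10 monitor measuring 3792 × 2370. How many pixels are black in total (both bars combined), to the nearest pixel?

561690 pixels

3:2 is narrower than 16:10, so it spans the full height.
Content width = 2370 × 3/2 ≈ 3555.0000 px.
Black = 3792 − 3555.0000 = 237.0000 px.
Bar area = 237.0000 × 2370 ≈ 561690 px.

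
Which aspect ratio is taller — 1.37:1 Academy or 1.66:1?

1.37 and 1.66; 1.66 > 1.37. The smaller width-to-height ratio is the taller frame.

1.37:1 Academy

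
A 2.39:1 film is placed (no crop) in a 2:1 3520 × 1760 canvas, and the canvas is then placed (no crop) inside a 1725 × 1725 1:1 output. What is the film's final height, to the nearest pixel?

2.39:1 in 3520×1760: fills the width, so the film is 3520.00 × 1472.80.
2:1 in 1725×1725: fills the width, so the intermediate becomes 1725.00 × 862.50 — a scale of ×0.4901.
The film scales with it: height 1472.80 × 0.4901 ≈ 721.76.

722 px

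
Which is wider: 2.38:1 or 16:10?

2.38:1

2.38 and 16:10 = 1.6; 2.38 > 1.6.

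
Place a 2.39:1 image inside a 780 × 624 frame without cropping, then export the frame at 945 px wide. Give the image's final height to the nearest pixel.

At 780×624 the image is width-limited, so height = 780 / 2.390 ≈ 326.36 px.
Scaling 780 → 945 is ×1.2115, so the height becomes 326.36 × 1.2115 ≈ 395.40 px.

395 px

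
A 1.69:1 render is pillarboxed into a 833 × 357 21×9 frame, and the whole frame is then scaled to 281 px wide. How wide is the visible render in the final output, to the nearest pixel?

204 px

At 833×357 the render is height-limited, so width = 357 × 1.690 ≈ 603.33 px.
Scaling 833 → 281 is ×0.3373, so the width becomes 603.33 × 0.3373 ≈ 203.52 px.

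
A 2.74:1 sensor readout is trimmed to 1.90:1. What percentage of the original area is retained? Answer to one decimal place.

69.3%

The height stays; only width is cut (since 1.90:1 is narrower than 2.74:1).
Fraction kept = (1.900)/(2.740) ≈ 69.34%.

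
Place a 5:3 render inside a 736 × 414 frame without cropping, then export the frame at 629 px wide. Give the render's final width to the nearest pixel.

At 736×414 the render is height-limited, so width = 414 × 5/3 ≈ 690.00 px.
Resizing to 629 px wide multiplies everything by 0.8546: 690.00 → 589.69 px.

590 px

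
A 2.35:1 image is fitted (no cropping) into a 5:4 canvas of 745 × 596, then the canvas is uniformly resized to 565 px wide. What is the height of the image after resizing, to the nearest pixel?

240 px

At 745×596 the image is width-limited, so height = 745 / 2.350 ≈ 317.02 px.
Resizing to 565 px wide multiplies everything by 0.7584: 317.02 → 240.43 px.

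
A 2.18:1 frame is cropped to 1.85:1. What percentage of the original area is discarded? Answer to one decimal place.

15.1%

1.85:1 is narrower than 2.18:1, so the crop keeps the full height and trims the width.
Fraction kept = (1.850)/(2.180) ≈ 84.86%, so 15.14% is lost.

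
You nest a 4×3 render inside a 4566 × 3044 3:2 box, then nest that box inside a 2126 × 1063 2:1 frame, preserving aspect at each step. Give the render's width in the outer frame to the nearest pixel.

First fit — 4×3 into 4566×3044 spans the height: 4058.67 × 3044.00.
The 3:2 canvas is height-limited in 2126×1063, giving 1594.50 × 1063.00; scale factor 0.3492.
Applying the same ×0.3492: 4058.67 → 1417.33.

1417 px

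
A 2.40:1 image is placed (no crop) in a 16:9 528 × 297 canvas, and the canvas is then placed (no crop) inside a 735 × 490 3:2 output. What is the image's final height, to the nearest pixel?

2.40:1 in 528×297: fills the width, so the image is 528.00 × 220.00.
The 16:9 canvas is width-limited in 735×490, giving 735.00 × 413.44; scale factor 1.3920.
The image scales with it: height 220.00 × 1.3920 ≈ 306.25.

306 px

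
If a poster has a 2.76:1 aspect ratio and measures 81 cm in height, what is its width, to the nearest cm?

224 cm

81 × 2.760 = 223.56.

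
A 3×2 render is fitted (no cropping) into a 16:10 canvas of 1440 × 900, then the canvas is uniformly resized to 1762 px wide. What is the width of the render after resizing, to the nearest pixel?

1652 px

Fitted into 1440×900, the render spans the height; its width is 900 × 3/2 ≈ 1350.00 px.
The frame scales by 1762/1440 = 1.2236; 1350.00 × 1.2236 ≈ 1651.88 px.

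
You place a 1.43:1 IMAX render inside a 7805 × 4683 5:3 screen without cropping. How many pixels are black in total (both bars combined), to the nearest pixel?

5190216 pixels

1.43:1 IMAX is narrower than 5:3, so it spans the full height.
That makes the image 6696.6900 px wide (4683 × 1.430).
Leftover width: 7805 − 6696.6900 = 1108.3100 px.
That's 1108.3100 × 4683 ≈ 5190216 black pixels.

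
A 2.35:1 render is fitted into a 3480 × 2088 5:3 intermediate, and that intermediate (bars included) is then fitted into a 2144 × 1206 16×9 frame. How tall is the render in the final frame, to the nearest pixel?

855 px

First fit — 2.35:1 into 3480×2088 spans the width: 3480.00 × 1480.85.
5:3 in 2144×1206: fills the height, so the intermediate becomes 2010.00 × 1206.00 — a scale of ×0.5776.
The render scales with it: height 1480.85 × 0.5776 ≈ 855.32.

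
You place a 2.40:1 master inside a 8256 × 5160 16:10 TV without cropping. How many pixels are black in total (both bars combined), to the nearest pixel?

2.40:1 is wider than 16:10, so it spans the full width.
Content height = 8256 / 2.400 ≈ 3440.0000 px.
Black = 5160 − 3440.0000 = 1720.0000 px.
That's 1720.0000 × 8256 ≈ 14200320 black pixels.

14200320 pixels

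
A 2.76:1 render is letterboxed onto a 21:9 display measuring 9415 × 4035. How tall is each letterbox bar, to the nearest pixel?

312 px

2.76:1 is wider than 21:9, so it spans the full width.
The render is 9415 / 2.760 ≈ 3411.23 px tall.
4035 − 3411.23 = 623.77 px of bars (311.88 each).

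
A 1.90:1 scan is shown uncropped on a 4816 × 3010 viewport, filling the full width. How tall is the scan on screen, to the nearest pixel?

The scan is 4816 / 1.900 ≈ 2534.74 px tall.

2535 px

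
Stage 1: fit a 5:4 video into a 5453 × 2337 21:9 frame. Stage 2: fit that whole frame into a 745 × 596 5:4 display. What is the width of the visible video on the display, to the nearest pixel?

399 px

First fit — 5:4 into 5453×2337 spans the height: 2921.25 × 2337.00.
21:9 in 745×596: fills the width, so the intermediate becomes 745.00 × 319.29 — a scale of ×0.1366.
So the video's width is 2921.25 × 0.1366 ≈ 399.11.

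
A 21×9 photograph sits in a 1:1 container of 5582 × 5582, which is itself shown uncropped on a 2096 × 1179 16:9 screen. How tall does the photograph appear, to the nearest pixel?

505 px

First fit — 21×9 into 5582×5582 spans the width: 5582.00 × 2392.29.
Second fit — the 1:1 canvas into 2096×1179 spans the height: 1179.00 × 1179.00 (×0.2112 from 5582×5582).
So the photograph's height is 2392.29 × 0.2112 ≈ 505.29.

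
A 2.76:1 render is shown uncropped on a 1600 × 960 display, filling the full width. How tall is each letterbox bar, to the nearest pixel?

Content height = 1600 / 2.760 ≈ 579.71 px.
Leftover height: 960 − 579.71 = 380.29 px → 190.14 each side.

190 px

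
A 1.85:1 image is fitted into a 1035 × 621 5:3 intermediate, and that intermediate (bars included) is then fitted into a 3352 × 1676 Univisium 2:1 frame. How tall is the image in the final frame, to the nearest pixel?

1.85:1 in 1035×621: fills the width, so the image is 1035.00 × 559.46.
The 5:3 canvas is height-limited in 3352×1676, giving 2793.33 × 1676.00; scale factor 2.6989.
Applying the same ×2.6989: 559.46 → 1509.91.

1510 px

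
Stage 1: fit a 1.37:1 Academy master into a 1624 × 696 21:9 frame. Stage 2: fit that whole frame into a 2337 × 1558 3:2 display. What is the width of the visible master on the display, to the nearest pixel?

1.37:1 Academy in 1624×696: fills the height, so the master is 953.52 × 696.00.
Second fit — the 21:9 canvas into 2337×1558 spans the width: 2337.00 × 1001.57 (×1.4390 from 1624×696).
Applying the same ×1.4390: 953.52 → 1372.15.

1372 px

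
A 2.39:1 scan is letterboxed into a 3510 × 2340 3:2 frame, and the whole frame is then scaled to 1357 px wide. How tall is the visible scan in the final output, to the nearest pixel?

568 px

Fitted into 3510×2340, the scan spans the width; its height is 3510 / 2.390 ≈ 1468.62 px.
Scaling 3510 → 1357 is ×0.3866, so the height becomes 1468.62 × 0.3866 ≈ 567.78 px.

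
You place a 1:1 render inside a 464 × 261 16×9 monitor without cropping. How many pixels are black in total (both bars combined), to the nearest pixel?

Since 1.000 < 1.778, the render is height-limited.
That makes the image 261.0000 px wide (261 × 1/1).
Leftover width: 464 − 261.0000 = 203.0000 px.
Across the 261-px span: 203.0000 × 261 ≈ 52983 px.

52983 pixels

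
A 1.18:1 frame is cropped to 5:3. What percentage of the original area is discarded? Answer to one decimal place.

29.2%

The width stays; only height is cut (since 5:3 is wider than 1.18:1).
Area ratio = (1.180)/(1.667) = 70.80%; the remaining 29.20% is cropped out.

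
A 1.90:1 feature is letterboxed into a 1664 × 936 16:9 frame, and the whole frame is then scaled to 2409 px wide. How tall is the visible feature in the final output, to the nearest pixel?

At 1664×936 the feature is width-limited, so height = 1664 / 1.900 ≈ 875.79 px.
The frame scales by 2409/1664 = 1.4477; 875.79 × 1.4477 ≈ 1267.89 px.

1268 px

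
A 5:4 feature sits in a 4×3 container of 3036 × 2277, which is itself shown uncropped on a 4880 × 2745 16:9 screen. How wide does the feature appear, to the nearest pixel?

First fit — 5:4 into 3036×2277 spans the height: 2846.25 × 2277.00.
The 4×3 canvas is height-limited in 4880×2745, giving 3660.00 × 2745.00; scale factor 1.2055.
Applying the same ×1.2055: 2846.25 → 3431.25.

3431 px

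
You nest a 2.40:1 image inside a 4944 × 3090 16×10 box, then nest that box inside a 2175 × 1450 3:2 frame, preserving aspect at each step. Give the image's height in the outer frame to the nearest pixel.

Inside the 4944×3090 canvas the image is width-limited at 4944.00 × 2060.00.
The 16×10 canvas is width-limited in 2175×1450, giving 2175.00 × 1359.38; scale factor 0.4399.
Applying the same ×0.4399: 2060.00 → 906.25.

906 px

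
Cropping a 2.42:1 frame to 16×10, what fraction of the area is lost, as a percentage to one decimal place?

Going from 2.42:1 to 16×10 means cutting width while keeping height.
Fraction kept = (1.600)/(2.420) ≈ 66.12%, so 33.88% is lost.

33.9%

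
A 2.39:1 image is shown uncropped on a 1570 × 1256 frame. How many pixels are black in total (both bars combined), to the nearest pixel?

940581 pixels

Since 2.390 > 1.250, the image is width-limited.
That makes the image 656.9038 px tall (1570 / 2.390).
Leftover height: 1256 − 656.9038 = 599.0962 px.
Bar area = 599.0962 × 1570 ≈ 940581 px.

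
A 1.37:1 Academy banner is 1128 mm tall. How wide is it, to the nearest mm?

At 1.37:1 Academy, 1128 × 1.370 ≈ 1545.36.

1545 mm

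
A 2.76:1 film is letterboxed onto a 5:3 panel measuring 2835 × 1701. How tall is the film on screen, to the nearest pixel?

Since 2.760 > 1.667, the film is width-limited.
That makes the image 1027.17 px tall (2835 / 2.760).

1027 px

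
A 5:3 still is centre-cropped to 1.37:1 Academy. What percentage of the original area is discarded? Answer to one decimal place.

Going from 5:3 to 1.37:1 Academy means cutting width while keeping height.
Area ratio = (1.370)/(1.667) = 82.20%; the remaining 17.80% is cropped out.

17.8%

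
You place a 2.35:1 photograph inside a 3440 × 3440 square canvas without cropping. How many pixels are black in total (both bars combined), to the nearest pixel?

6798026 pixels

Since 2.350 > 1.000, the photograph is width-limited.
That makes the image 1463.8298 px tall (3440 / 2.350).
Leftover height: 3440 − 1463.8298 = 1976.1702 px.
Bar area = 1976.1702 × 3440 ≈ 6798026 px.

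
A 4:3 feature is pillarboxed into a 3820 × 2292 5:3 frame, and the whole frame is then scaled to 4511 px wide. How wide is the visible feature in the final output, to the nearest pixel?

At 3820×2292 the feature is height-limited, so width = 2292 × 4/3 ≈ 3056.00 px.
Scaling 3820 → 4511 is ×1.1809, so the width becomes 3056.00 × 1.1809 ≈ 3608.80 px.

3609 px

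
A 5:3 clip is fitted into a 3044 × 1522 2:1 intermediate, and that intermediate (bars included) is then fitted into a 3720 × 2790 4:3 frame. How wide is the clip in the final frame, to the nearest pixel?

First fit — 5:3 into 3044×1522 spans the height: 2536.67 × 1522.00.
Second fit — the 2:1 canvas into 3720×2790 spans the width: 3720.00 × 1860.00 (×1.2221 from 3044×1522).
The clip scales with it: width 2536.67 × 1.2221 ≈ 3100.00.

3100 px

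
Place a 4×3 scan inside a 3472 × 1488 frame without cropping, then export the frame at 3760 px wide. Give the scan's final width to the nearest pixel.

2149 px

At 3472×1488 the scan is height-limited, so width = 1488 × 4/3 ≈ 1984.00 px.
Scaling 3472 → 3760 is ×1.0829, so the width becomes 1984.00 × 1.0829 ≈ 2148.57 px.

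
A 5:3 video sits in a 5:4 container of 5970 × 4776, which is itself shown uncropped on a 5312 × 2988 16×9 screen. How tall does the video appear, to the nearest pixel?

2241 px

5:3 in 5970×4776: fills the width, so the video is 5970.00 × 3582.00.
5:4 in 5312×2988: fills the height, so the intermediate becomes 3735.00 × 2988.00 — a scale of ×0.6256.
The video scales with it: height 3582.00 × 0.6256 ≈ 2241.00.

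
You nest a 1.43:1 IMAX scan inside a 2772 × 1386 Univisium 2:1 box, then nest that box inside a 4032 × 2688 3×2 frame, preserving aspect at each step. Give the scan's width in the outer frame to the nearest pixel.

Inside the 2772×1386 canvas the scan is height-limited at 1981.98 × 1386.00.
The Univisium 2:1 canvas is width-limited in 4032×2688, giving 4032.00 × 2016.00; scale factor 1.4545.
Applying the same ×1.4545: 1981.98 → 2882.88.

2883 px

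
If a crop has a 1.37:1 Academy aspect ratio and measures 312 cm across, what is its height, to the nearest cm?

At 1.37:1 Academy, 312 / 1.370 ≈ 227.74.

228 cm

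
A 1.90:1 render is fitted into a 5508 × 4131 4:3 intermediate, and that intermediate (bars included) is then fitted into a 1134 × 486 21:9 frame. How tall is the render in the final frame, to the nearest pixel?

Inside the 5508×4131 canvas the render is width-limited at 5508.00 × 2898.95.
Second fit — the 4:3 canvas into 1134×486 spans the height: 648.00 × 486.00 (×0.1176 from 5508×4131).
So the render's height is 2898.95 × 0.1176 ≈ 341.05.

341 px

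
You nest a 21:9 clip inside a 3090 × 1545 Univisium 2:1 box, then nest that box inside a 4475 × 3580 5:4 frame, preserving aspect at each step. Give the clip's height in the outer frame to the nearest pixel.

1918 px

21:9 in 3090×1545: fills the width, so the clip is 3090.00 × 1324.29.
The Univisium 2:1 canvas is width-limited in 4475×3580, giving 4475.00 × 2237.50; scale factor 1.4482.
Applying the same ×1.4482: 1324.29 → 1917.86.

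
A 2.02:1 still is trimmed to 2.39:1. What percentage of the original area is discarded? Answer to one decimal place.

2.39:1 is wider than 2.02:1, so the crop keeps the full width and trims the height.
Fraction kept = (2.020)/(2.390) ≈ 84.52%, so 15.48% is lost.

15.5%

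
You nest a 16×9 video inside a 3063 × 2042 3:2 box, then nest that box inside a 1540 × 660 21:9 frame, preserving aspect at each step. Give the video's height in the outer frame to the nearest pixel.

557 px

Inside the 3063×2042 canvas the video is width-limited at 3063.00 × 1722.94.
3:2 in 1540×660: fills the height, so the intermediate becomes 990.00 × 660.00 — a scale of ×0.3232.
So the video's height is 1722.94 × 0.3232 ≈ 556.88.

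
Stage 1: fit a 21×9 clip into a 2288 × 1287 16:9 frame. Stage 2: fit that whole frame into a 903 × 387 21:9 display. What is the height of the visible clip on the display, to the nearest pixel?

Inside the 2288×1287 canvas the clip is width-limited at 2288.00 × 980.57.
16:9 in 903×387: fills the height, so the intermediate becomes 688.00 × 387.00 — a scale of ×0.3007.
So the clip's height is 980.57 × 0.3007 ≈ 294.86.

295 px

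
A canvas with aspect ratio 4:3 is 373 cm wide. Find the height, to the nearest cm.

Height = 373·3/4 = 279.75.

280 cm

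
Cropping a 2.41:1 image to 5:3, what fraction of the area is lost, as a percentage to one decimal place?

30.8%

The height stays; only width is cut (since 5:3 is narrower than 2.41:1).
(1.667)/(2.410) ≈ 0.692 of the area survives, leaving 30.84% discarded.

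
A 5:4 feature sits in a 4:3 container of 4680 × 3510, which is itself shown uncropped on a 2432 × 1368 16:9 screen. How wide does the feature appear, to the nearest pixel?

Inside the 4680×3510 canvas the feature is height-limited at 4387.50 × 3510.00.
Second fit — the 4:3 canvas into 2432×1368 spans the height: 1824.00 × 1368.00 (×0.3897 from 4680×3510).
The feature scales with it: width 4387.50 × 0.3897 ≈ 1710.00.

1710 px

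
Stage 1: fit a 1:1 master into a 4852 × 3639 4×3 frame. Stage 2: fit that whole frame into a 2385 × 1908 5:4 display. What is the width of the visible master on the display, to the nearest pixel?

First fit — 1:1 into 4852×3639 spans the height: 3639.00 × 3639.00.
The 4×3 canvas is width-limited in 2385×1908, giving 2385.00 × 1788.75; scale factor 0.4915.
So the master's width is 3639.00 × 0.4915 ≈ 1788.75.

1789 px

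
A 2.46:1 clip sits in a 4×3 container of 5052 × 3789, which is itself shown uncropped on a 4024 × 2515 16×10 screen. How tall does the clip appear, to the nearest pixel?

1363 px

2.46:1 in 5052×3789: fills the width, so the clip is 5052.00 × 2053.66.
4×3 in 4024×2515: fills the height, so the intermediate becomes 3353.33 × 2515.00 — a scale of ×0.6638.
Applying the same ×0.6638: 2053.66 → 1363.14.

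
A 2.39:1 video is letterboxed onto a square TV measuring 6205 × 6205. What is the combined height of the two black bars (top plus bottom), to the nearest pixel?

Since 2.390 > 1.000, the video is width-limited.
Content height = 6205 / 2.390 ≈ 2596.23 px.
Leftover height: 6205 − 2596.23 = 3608.77 px.

3609 px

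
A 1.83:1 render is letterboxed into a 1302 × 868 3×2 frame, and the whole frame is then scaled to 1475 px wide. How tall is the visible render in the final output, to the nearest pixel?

At 1302×868 the render is width-limited, so height = 1302 / 1.830 ≈ 711.48 px.
Resizing to 1475 px wide multiplies everything by 1.1329: 711.48 → 806.01 px.

806 px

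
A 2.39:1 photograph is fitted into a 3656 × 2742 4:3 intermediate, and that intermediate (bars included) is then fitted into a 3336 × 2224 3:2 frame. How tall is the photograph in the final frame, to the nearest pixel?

2.39:1 in 3656×2742: fills the width, so the photograph is 3656.00 × 1529.71.
The 4:3 canvas is height-limited in 3336×2224, giving 2965.33 × 2224.00; scale factor 0.8111.
So the photograph's height is 1529.71 × 0.8111 ≈ 1240.73.

1241 px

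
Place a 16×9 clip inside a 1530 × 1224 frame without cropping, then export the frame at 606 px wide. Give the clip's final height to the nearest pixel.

341 px

At 1530×1224 the clip is width-limited, so height = 1530 × 9/16 ≈ 860.62 px.
Resizing to 606 px wide multiplies everything by 0.3961: 860.62 → 340.88 px.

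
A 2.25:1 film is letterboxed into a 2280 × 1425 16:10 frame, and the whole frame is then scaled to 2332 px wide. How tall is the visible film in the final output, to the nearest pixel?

1036 px

In the 2280×1425 frame the film fills the width: height = 2280 / 2.250 ≈ 1013.33 px.
Scaling 2280 → 2332 is ×1.0228, so the height becomes 1013.33 × 1.0228 ≈ 1036.44 px.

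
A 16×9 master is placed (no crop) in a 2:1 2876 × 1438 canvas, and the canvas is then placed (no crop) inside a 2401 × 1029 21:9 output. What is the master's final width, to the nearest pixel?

1829 px

16×9 in 2876×1438: fills the height, so the master is 2556.44 × 1438.00.
Second fit — the 2:1 canvas into 2401×1029 spans the height: 2058.00 × 1029.00 (×0.7156 from 2876×1438).
The master scales with it: width 2556.44 × 0.7156 ≈ 1829.33.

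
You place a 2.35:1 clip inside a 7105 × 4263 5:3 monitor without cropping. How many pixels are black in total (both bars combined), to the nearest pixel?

2.35:1 (2.350) > 5:3 (1.667), so the clip fills the width.
The clip is 7105 / 2.350 ≈ 3023.4043 px tall.
4263 − 3023.4043 = 1239.5957 px of bars.
Bar area = 1239.5957 × 7105 ≈ 8807328 px.

8807328 pixels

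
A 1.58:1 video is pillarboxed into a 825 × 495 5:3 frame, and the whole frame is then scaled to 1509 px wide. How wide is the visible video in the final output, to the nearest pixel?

1431 px

Fitted into 825×495, the video spans the height; its width is 495 × 1.580 ≈ 782.10 px.
Scaling 825 → 1509 is ×1.8291, so the width becomes 782.10 × 1.8291 ≈ 1430.53 px.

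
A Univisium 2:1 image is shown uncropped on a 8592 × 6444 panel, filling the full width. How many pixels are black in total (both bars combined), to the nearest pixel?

18455616 pixels

Content height = 8592 × 1/2 ≈ 4296.0000 px.
Black = 6444 − 4296.0000 = 2148.0000 px.
That's 2148.0000 × 8592 ≈ 18455616 black pixels.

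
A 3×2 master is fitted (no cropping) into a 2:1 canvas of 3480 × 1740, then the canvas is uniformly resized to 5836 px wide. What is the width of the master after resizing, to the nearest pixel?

4377 px

Fitted into 3480×1740, the master spans the height; its width is 1740 × 3/2 ≈ 2610.00 px.
The frame scales by 5836/3480 = 1.6770; 2610.00 × 1.6770 ≈ 4377.00 px.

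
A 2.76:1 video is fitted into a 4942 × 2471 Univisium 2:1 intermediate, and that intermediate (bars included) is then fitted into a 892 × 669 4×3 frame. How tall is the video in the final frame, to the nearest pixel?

323 px

Inside the 4942×2471 canvas the video is width-limited at 4942.00 × 1790.58.
Univisium 2:1 in 892×669: fills the width, so the intermediate becomes 892.00 × 446.00 — a scale of ×0.1805.
The video scales with it: height 1790.58 × 0.1805 ≈ 323.19.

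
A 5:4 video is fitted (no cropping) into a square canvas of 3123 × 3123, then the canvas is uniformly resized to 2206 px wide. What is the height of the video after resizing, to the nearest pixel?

1765 px

At 3123×3123 the video is width-limited, so height = 3123 × 4/5 ≈ 2498.40 px.
Resizing to 2206 px wide multiplies everything by 0.7064: 2498.40 → 1764.80 px.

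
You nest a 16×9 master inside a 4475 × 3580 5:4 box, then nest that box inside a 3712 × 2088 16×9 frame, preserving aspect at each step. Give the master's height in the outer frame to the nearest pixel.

Inside the 4475×3580 canvas the master is width-limited at 4475.00 × 2517.19.
The 5:4 canvas is height-limited in 3712×2088, giving 2610.00 × 2088.00; scale factor 0.5832.
The master scales with it: height 2517.19 × 0.5832 ≈ 1468.12.

1468 px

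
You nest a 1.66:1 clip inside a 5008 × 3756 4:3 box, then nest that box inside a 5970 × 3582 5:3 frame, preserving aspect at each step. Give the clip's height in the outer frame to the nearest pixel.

2877 px

1.66:1 in 5008×3756: fills the width, so the clip is 5008.00 × 3016.87.
Second fit — the 4:3 canvas into 5970×3582 spans the height: 4776.00 × 3582.00 (×0.9537 from 5008×3756).
The clip scales with it: height 3016.87 × 0.9537 ≈ 2877.11.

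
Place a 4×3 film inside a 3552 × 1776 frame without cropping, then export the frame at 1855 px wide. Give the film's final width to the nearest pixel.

Fitted into 3552×1776, the film spans the height; its width is 1776 × 4/3 ≈ 2368.00 px.
The frame scales by 1855/3552 = 0.5222; 2368.00 × 0.5222 ≈ 1236.67 px.

1237 px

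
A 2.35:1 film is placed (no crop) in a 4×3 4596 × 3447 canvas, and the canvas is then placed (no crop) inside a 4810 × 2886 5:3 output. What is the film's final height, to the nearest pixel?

1637 px

Inside the 4596×3447 canvas the film is width-limited at 4596.00 × 1955.74.
Second fit — the 4×3 canvas into 4810×2886 spans the height: 3848.00 × 2886.00 (×0.8372 from 4596×3447).
Applying the same ×0.8372: 1955.74 → 1637.45.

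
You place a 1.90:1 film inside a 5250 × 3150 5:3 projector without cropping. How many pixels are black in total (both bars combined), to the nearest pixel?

2030921 pixels

Since 1.900 > 1.667, the film is width-limited.
Content height = 5250 / 1.900 ≈ 2763.1579 px.
Leftover height: 3150 − 2763.1579 = 386.8421 px.
Across the 5250-px span: 386.8421 × 5250 ≈ 2030921 px.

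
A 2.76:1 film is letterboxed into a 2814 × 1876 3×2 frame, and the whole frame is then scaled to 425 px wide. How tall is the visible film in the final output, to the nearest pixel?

154 px

Fitted into 2814×1876, the film spans the width; its height is 2814 / 2.760 ≈ 1019.57 px.
The frame scales by 425/2814 = 0.1510; 1019.57 × 0.1510 ≈ 153.99 px.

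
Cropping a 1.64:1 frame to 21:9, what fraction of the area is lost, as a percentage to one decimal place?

29.7%

The width stays; only height is cut (since 21:9 is wider than 1.64:1).
(1.640)/(2.333) ≈ 0.703 of the area survives, leaving 29.71% discarded.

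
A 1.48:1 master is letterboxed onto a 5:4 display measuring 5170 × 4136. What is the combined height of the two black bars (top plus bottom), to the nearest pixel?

1.48:1 is wider than 5:4, so it spans the full width.
The master is 5170 / 1.480 ≈ 3493.24 px tall.
4136 − 3493.24 = 642.76 px of bars.

643 px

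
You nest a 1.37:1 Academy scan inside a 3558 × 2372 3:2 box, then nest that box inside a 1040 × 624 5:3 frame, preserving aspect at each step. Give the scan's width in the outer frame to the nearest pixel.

First fit — 1.37:1 Academy into 3558×2372 spans the height: 3249.64 × 2372.00.
The 3:2 canvas is height-limited in 1040×624, giving 936.00 × 624.00; scale factor 0.2631.
Applying the same ×0.2631: 3249.64 → 854.88.

855 px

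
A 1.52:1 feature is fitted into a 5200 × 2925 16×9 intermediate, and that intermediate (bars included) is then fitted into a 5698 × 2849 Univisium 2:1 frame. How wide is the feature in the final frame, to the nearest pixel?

4330 px

Inside the 5200×2925 canvas the feature is height-limited at 4446.00 × 2925.00.
Second fit — the 16×9 canvas into 5698×2849 spans the height: 5064.89 × 2849.00 (×0.9740 from 5200×2925).
Applying the same ×0.9740: 4446.00 → 4330.48.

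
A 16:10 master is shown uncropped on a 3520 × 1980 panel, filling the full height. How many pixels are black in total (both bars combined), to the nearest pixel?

That makes the image 3168.0000 px wide (1980 × 16/10).
Black = 3520 − 3168.0000 = 352.0000 px.
Bar area = 352.0000 × 1980 ≈ 696960 px.

696960 pixels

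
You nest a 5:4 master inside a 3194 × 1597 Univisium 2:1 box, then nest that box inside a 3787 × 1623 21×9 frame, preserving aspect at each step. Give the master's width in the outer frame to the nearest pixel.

2029 px

First fit — 5:4 into 3194×1597 spans the height: 1996.25 × 1597.00.
Univisium 2:1 in 3787×1623: fills the height, so the intermediate becomes 3246.00 × 1623.00 — a scale of ×1.0163.
Applying the same ×1.0163: 1996.25 → 2028.75.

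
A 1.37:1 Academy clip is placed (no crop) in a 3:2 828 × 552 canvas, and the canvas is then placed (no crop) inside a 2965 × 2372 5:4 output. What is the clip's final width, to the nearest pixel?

1.37:1 Academy in 828×552: fills the height, so the clip is 756.24 × 552.00.
The 3:2 canvas is width-limited in 2965×2372, giving 2965.00 × 1976.67; scale factor 3.5809.
The clip scales with it: width 756.24 × 3.5809 ≈ 2708.03.

2708 px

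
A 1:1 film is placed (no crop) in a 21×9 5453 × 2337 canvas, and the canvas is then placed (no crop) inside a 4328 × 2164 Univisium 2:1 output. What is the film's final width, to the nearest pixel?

1855 px

1:1 in 5453×2337: fills the height, so the film is 2337.00 × 2337.00.
The 21×9 canvas is width-limited in 4328×2164, giving 4328.00 × 1854.86; scale factor 0.7937.
The film scales with it: width 2337.00 × 0.7937 ≈ 1854.86.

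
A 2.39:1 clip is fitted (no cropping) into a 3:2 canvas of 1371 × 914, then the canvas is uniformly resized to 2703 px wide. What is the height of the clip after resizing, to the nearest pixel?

Fitted into 1371×914, the clip spans the width; its height is 1371 / 2.390 ≈ 573.64 px.
Resizing to 2703 px wide multiplies everything by 1.9716: 573.64 → 1130.96 px.

1131 px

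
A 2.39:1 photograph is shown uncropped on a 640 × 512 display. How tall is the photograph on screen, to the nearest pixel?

268 px

2.39:1 (2.390) > 5:4 (1.250), so the photograph fills the width.
That makes the image 267.78 px tall (640 / 2.390).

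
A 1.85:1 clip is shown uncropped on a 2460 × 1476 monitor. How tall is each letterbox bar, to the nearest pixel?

73 px

Since 1.850 > 1.667, the clip is width-limited.
That makes the image 1329.73 px tall (2460 / 1.850).
Black = 1476 − 1329.73 = 146.27 px, or 73.14 per bar.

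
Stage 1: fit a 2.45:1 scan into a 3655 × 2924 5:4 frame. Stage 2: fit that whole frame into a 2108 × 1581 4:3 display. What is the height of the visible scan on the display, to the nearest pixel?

807 px

2.45:1 in 3655×2924: fills the width, so the scan is 3655.00 × 1491.84.
Second fit — the 5:4 canvas into 2108×1581 spans the height: 1976.25 × 1581.00 (×0.5407 from 3655×2924).
So the scan's height is 1491.84 × 0.5407 ≈ 806.63.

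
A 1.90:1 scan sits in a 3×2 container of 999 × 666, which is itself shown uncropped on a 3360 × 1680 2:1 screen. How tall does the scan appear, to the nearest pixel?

Inside the 999×666 canvas the scan is width-limited at 999.00 × 525.79.
Second fit — the 3×2 canvas into 3360×1680 spans the height: 2520.00 × 1680.00 (×2.5225 from 999×666).
So the scan's height is 525.79 × 2.5225 ≈ 1326.32.

1326 px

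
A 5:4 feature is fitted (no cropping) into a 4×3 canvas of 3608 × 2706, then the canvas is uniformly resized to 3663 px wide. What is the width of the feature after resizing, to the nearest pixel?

In the 3608×2706 frame the feature fills the height: width = 2706 × 5/4 ≈ 3382.50 px.
Scaling 3608 → 3663 is ×1.0152, so the width becomes 3382.50 × 1.0152 ≈ 3434.06 px.

3434 px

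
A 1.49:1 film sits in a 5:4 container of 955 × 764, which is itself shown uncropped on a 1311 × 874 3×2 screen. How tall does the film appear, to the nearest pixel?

733 px

First fit — 1.49:1 into 955×764 spans the width: 955.00 × 640.94.
5:4 in 1311×874: fills the height, so the intermediate becomes 1092.50 × 874.00 — a scale of ×1.1440.
The film scales with it: height 640.94 × 1.1440 ≈ 733.22.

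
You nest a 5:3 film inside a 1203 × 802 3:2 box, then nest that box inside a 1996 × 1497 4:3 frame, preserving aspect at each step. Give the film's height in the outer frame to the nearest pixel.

First fit — 5:3 into 1203×802 spans the width: 1203.00 × 721.80.
The 3:2 canvas is width-limited in 1996×1497, giving 1996.00 × 1330.67; scale factor 1.6592.
The film scales with it: height 721.80 × 1.6592 ≈ 1197.60.

1198 px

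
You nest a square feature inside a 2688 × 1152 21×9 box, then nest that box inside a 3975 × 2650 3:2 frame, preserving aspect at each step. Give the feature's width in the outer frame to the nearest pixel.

1704 px

First fit — square into 2688×1152 spans the height: 1152.00 × 1152.00.
Second fit — the 21×9 canvas into 3975×2650 spans the width: 3975.00 × 1703.57 (×1.4788 from 2688×1152).
Applying the same ×1.4788: 1152.00 → 1703.57.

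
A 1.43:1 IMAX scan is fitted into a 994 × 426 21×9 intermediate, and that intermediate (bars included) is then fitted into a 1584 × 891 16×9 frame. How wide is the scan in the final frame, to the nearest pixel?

971 px

1.43:1 IMAX in 994×426: fills the height, so the scan is 609.18 × 426.00.
The 21×9 canvas is width-limited in 1584×891, giving 1584.00 × 678.86; scale factor 1.5936.
The scan scales with it: width 609.18 × 1.5936 ≈ 970.77.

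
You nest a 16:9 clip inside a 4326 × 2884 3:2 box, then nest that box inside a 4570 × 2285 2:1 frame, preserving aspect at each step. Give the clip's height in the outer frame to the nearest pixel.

1928 px

First fit — 16:9 into 4326×2884 spans the width: 4326.00 × 2433.38.
Second fit — the 3:2 canvas into 4570×2285 spans the height: 3427.50 × 2285.00 (×0.7923 from 4326×2884).
The clip scales with it: height 2433.38 × 0.7923 ≈ 1927.97.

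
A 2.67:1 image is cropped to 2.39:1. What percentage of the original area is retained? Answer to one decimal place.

89.5%

Going from 2.67:1 to 2.39:1 means cutting width while keeping height.
Area ratio = (2.390)/(2.670) = 89.51% retained.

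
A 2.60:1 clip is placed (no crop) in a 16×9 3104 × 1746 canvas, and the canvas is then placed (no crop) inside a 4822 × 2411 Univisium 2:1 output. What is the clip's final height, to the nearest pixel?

First fit — 2.60:1 into 3104×1746 spans the width: 3104.00 × 1193.85.
Second fit — the 16×9 canvas into 4822×2411 spans the height: 4286.22 × 2411.00 (×1.3809 from 3104×1746).
Applying the same ×1.3809: 1193.85 → 1648.55.

1649 px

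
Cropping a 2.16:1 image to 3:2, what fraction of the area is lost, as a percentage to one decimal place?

30.6%

Going from 2.16:1 to 3:2 means cutting width while keeping height.
(1.500)/(2.160) ≈ 0.694 of the area survives, leaving 30.56% discarded.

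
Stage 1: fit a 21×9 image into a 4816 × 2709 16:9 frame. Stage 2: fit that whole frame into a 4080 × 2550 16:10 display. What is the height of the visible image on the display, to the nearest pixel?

1749 px

First fit — 21×9 into 4816×2709 spans the width: 4816.00 × 2064.00.
16:9 in 4080×2550: fills the width, so the intermediate becomes 4080.00 × 2295.00 — a scale of ×0.8472.
So the image's height is 2064.00 × 0.8472 ≈ 1748.57.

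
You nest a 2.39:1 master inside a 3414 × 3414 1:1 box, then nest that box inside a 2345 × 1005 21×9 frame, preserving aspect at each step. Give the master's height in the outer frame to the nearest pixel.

2.39:1 in 3414×3414: fills the width, so the master is 3414.00 × 1428.45.
The 1:1 canvas is height-limited in 2345×1005, giving 1005.00 × 1005.00; scale factor 0.2944.
So the master's height is 1428.45 × 0.2944 ≈ 420.50.

421 px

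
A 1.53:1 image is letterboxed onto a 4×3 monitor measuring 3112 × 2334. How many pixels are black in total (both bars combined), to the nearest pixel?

1.53:1 (1.530) > 4×3 (1.333), so the image fills the width.
The image is 3112 / 1.530 ≈ 2033.9869 px tall.
2334 − 2033.9869 = 300.0131 px of bars.
That's 300.0131 × 3112 ≈ 933641 black pixels.

933641 pixels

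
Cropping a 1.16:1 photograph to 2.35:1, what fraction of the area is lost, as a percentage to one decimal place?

2.35:1 is wider than 1.16:1, so the crop keeps the full width and trims the height.
Area ratio = (1.160)/(2.350) = 49.36%; the remaining 50.64% is cropped out.

50.6%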